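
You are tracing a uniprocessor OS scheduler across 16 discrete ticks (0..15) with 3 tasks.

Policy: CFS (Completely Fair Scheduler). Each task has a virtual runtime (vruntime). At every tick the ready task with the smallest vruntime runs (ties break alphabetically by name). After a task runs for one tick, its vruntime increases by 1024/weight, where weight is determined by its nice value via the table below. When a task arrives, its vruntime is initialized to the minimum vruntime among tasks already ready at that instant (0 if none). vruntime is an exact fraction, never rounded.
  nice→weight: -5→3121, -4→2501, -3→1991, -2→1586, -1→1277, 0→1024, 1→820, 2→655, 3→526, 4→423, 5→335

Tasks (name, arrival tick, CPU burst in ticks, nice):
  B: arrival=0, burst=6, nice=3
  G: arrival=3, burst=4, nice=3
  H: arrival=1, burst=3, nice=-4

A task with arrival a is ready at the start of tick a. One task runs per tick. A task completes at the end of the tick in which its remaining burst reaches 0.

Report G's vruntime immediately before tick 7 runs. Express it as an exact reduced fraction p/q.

vruntime(G, start of tick 7) = 2830336/657763

t=0: vr[B=0] → run B
t=1: vr[B=512/263 H=512/263] → run B
t=2: vr[B=1024/263 H=512/263] → run H
t=3: vr[B=1024/263 G=1549824/657763 H=1549824/657763] → run G
t=4: vr[B=1024/263 G=2830336/657763 H=1549824/657763] → run H
t=5: vr[B=1024/263 G=2830336/657763 H=1819136/657763] → run H
t=6: vr[B=1024/263 G=2830336/657763] → run B
t=7: vr[B=1536/263 G=2830336/657763] → run G
t=8: vr[B=1536/263 G=4110848/657763] → run B
t=9: vr[B=2048/263 G=4110848/657763] → run G
t=10: vr[B=2048/263 G=5391360/657763] → run B
t=11: vr[B=2560/263 G=5391360/657763] → run G
t=12: vr[B=2560/263] → run B
t=13: (idle)
t=14: (idle)
t=15: (idle)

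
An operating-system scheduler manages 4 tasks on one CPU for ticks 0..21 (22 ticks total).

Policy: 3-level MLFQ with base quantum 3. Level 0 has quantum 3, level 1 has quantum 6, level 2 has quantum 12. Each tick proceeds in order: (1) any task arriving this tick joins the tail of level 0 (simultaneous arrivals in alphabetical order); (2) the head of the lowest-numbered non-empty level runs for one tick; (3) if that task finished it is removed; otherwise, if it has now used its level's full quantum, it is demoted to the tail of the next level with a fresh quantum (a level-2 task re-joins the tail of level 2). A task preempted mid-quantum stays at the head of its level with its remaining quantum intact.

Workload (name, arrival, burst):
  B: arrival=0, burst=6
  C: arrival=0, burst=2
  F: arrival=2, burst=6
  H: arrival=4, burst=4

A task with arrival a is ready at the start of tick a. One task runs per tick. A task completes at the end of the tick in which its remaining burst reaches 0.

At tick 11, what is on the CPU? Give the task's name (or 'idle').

running at tick 11 = B

t=0: L0/L1/L2 = BC/-/- → run B
t=1: L0/L1/L2 = BC/-/- → run B
t=2: L0/L1/L2 = BCF/-/- → run B
t=3: L0/L1/L2 = CF/B/- → run C
t=4: L0/L1/L2 = CFH/B/- → run C
t=5: L0/L1/L2 = FH/B/- → run F
t=6: L0/L1/L2 = FH/B/- → run F
t=7: L0/L1/L2 = FH/B/- → run F
t=8: L0/L1/L2 = H/BF/- → run H
t=9: L0/L1/L2 = H/BF/- → run H
t=10: L0/L1/L2 = H/BF/- → run H
t=11: L0/L1/L2 = -/BFH/- → run B
t=12: L0/L1/L2 = -/BFH/- → run B
t=13: L0/L1/L2 = -/BFH/- → run B
t=14: L0/L1/L2 = -/FH/- → run F
t=15: L0/L1/L2 = -/FH/- → run F
t=16: L0/L1/L2 = -/FH/- → run F
t=17: L0/L1/L2 = -/H/- → run H
t=18: (idle)
t=19: (idle)
t=20: (idle)
t=21: (idle)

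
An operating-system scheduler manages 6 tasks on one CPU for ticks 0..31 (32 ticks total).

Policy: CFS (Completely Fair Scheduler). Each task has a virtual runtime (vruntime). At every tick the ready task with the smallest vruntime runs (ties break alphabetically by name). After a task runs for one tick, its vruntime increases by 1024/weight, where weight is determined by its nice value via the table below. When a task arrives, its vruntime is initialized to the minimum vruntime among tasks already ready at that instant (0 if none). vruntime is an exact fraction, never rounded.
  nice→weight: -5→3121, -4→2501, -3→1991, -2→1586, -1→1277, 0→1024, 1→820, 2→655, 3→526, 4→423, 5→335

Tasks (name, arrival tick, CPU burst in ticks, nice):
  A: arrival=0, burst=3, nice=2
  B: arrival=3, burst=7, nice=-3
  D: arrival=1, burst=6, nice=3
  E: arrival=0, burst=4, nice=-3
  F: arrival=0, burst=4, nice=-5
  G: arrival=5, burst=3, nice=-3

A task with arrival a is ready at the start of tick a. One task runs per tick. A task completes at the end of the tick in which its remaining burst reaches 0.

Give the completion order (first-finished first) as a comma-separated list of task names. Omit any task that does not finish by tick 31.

t=0: vr[A=0 E=0 F=0] → run A
t=1: vr[A=1024/655 D=0 E=0 F=0] → run D
t=2: vr[A=1024/655 D=512/263 E=0 F=0] → run E
t=3: vr[A=1024/655 B=0 D=512/263 E=1024/1991 F=0] → run B
t=4: vr[A=1024/655 B=1024/1991 D=512/263 E=1024/1991 F=0] → run F
t=5: vr[A=1024/655 B=1024/1991 D=512/263 E=1024/1991 F=1024/3121 G=1024/3121] → run F
t=6: vr[A=1024/655 B=1024/1991 D=512/263 E=1024/1991 F=2048/3121 G=1024/3121] → run G
t=7: vr[A=1024/655 B=1024/1991 D=512/263 E=1024/1991 F=2048/3121 G=5234688/6213911] → run B
t=8: vr[A=1024/655 B=2048/1991 D=512/263 E=1024/1991 F=2048/3121 G=5234688/6213911] → run E
t=9: vr[A=1024/655 B=2048/1991 D=512/263 E=2048/1991 F=2048/3121 G=5234688/6213911] → run F
t=10: vr[A=1024/655 B=2048/1991 D=512/263 E=2048/1991 F=3072/3121 G=5234688/6213911] → run G
t=11: vr[A=1024/655 B=2048/1991 D=512/263 E=2048/1991 F=3072/3121 G=8430592/6213911] → run F
t=12: vr[A=1024/655 B=2048/1991 D=512/263 E=2048/1991 G=8430592/6213911] → run B
t=13: vr[A=1024/655 B=3072/1991 D=512/263 E=2048/1991 G=8430592/6213911] → run E
t=14: vr[A=1024/655 B=3072/1991 D=512/263 E=3072/1991 G=8430592/6213911] → run G
t=15: vr[A=1024/655 B=3072/1991 D=512/263 E=3072/1991] → run B
t=16: vr[A=1024/655 B=4096/1991 D=512/263 E=3072/1991] → run E
t=17: vr[A=1024/655 B=4096/1991 D=512/263] → run A
t=18: vr[A=2048/655 B=4096/1991 D=512/263] → run D
t=19: vr[A=2048/655 B=4096/1991 D=1024/263] → run B
t=20: vr[A=2048/655 B=5120/1991 D=1024/263] → run B
t=21: vr[A=2048/655 B=6144/1991 D=1024/263] → run B
t=22: vr[A=2048/655 D=1024/263] → run A
t=23: vr[D=1024/263] → run D
t=24: vr[D=1536/263] → run D
t=25: vr[D=2048/263] → run D
t=26: vr[D=2560/263] → run D
t=27: (idle)
t=28: (idle)
t=29: (idle)
t=30: (idle)
t=31: (idle)

completion order = F, G, E, B, A, D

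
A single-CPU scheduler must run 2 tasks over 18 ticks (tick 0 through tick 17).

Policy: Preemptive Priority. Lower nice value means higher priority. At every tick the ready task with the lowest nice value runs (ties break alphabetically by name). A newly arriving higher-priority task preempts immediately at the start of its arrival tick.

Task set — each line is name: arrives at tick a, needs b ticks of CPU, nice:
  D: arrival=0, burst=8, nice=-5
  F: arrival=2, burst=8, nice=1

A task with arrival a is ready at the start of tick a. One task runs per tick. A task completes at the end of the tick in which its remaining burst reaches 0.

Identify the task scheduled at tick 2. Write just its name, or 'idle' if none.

t=0: ready={D} → run D
t=1: ready={D} → run D
t=2: ready={D,F} → run D
t=3: ready={D,F} → run D
t=4: ready={D,F} → run D
t=5: ready={D,F} → run D
t=6: ready={D,F} → run D
t=7: ready={D,F} → run D
t=8: ready={F} → run F
t=9: ready={F} → run F
t=10: ready={F} → run F
t=11: ready={F} → run F
t=12: ready={F} → run F
t=13: ready={F} → run F
t=14: ready={F} → run F
t=15: ready={F} → run F
t=16: (idle)
t=17: (idle)

running at tick 2 = D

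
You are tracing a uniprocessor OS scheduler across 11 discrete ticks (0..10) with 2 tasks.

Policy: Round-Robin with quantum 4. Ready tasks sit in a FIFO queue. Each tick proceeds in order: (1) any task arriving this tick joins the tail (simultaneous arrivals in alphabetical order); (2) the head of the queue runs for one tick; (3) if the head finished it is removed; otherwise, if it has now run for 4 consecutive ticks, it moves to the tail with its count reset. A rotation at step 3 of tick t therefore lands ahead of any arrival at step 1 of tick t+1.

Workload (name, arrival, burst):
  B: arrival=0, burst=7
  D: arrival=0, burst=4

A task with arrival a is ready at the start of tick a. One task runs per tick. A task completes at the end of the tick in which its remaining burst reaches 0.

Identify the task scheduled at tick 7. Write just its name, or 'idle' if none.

t=0: queue=[B,D] q_used=0 → run B
t=1: queue=[B,D] q_used=1 → run B
t=2: queue=[B,D] q_used=2 → run B
t=3: queue=[B,D] q_used=3 → run B
t=4: queue=[D,B] q_used=0 → run D
t=5: queue=[D,B] q_used=1 → run D
t=6: queue=[D,B] q_used=2 → run D
t=7: queue=[D,B] q_used=3 → run D
t=8: queue=[B] q_used=0 → run B
t=9: queue=[B] q_used=1 → run B
t=10: queue=[B] q_used=2 → run B

running at tick 7 = D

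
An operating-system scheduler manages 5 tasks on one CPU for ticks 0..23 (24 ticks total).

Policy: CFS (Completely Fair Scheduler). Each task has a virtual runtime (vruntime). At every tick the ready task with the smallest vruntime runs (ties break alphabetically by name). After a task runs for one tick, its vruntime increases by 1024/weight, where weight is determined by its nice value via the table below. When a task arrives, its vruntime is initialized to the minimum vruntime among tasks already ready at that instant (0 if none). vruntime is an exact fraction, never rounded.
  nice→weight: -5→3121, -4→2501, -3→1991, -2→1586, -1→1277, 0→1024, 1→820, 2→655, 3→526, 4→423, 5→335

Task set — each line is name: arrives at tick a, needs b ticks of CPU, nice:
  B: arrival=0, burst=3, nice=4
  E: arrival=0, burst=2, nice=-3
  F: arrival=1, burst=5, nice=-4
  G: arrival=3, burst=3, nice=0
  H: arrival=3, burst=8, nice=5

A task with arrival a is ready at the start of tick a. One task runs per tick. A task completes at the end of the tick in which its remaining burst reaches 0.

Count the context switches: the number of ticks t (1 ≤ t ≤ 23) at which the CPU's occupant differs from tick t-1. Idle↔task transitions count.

t=0: vr[B=0 E=0] → run B
t=1: vr[B=1024/423 E=0 F=0] → run E
t=2: vr[B=1024/423 E=1024/1991 F=0] → run F
t=3: vr[B=1024/423 E=1024/1991 F=1024/2501 G=1024/2501 H=1024/2501] → run F
t=4: vr[B=1024/423 E=1024/1991 F=2048/2501 G=1024/2501 H=1024/2501] → run G
t=5: vr[B=1024/423 E=1024/1991 F=2048/2501 G=3525/2501 H=1024/2501] → run H
t=6: vr[B=1024/423 E=1024/1991 F=2048/2501 G=3525/2501 H=2904064/837835] → run E
t=7: vr[B=1024/423 F=2048/2501 G=3525/2501 H=2904064/837835] → run F
t=8: vr[B=1024/423 F=3072/2501 G=3525/2501 H=2904064/837835] → run F
t=9: vr[B=1024/423 F=4096/2501 G=3525/2501 H=2904064/837835] → run G
t=10: vr[B=1024/423 F=4096/2501 G=6026/2501 H=2904064/837835] → run F
t=11: vr[B=1024/423 G=6026/2501 H=2904064/837835] → run G
t=12: vr[B=1024/423 H=2904064/837835] → run B
t=13: vr[B=2048/423 H=2904064/837835] → run H
t=14: vr[B=2048/423 H=5465088/837835] → run B
t=15: vr[H=5465088/837835] → run H
t=16: vr[H=8026112/837835] → run H
t=17: vr[H=10587136/837835] → run H
t=18: vr[H=2629632/167567] → run H
t=19: vr[H=15709184/837835] → run H
t=20: vr[H=18270208/837835] → run H
t=21: (idle)
t=22: (idle)
t=23: (idle)

context switches = 14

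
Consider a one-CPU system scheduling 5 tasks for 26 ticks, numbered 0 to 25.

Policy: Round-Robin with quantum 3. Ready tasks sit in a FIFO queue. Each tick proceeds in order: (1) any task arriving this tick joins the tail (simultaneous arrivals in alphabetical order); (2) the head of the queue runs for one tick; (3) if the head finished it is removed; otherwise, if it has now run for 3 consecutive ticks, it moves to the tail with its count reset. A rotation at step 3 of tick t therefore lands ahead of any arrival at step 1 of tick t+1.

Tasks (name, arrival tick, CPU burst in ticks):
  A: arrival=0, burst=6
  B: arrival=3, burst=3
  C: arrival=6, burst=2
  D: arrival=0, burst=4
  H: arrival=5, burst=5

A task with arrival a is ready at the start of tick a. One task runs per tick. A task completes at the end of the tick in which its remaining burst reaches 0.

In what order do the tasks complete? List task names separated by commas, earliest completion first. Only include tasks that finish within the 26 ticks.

t=0: queue=[A,D] q_used=0 → run A
t=1: queue=[A,D] q_used=1 → run A
t=2: queue=[A,D] q_used=2 → run A
t=3: queue=[D,A,B] q_used=0 → run D
t=4: queue=[D,A,B] q_used=1 → run D
t=5: queue=[D,A,B,H] q_used=2 → run D
t=6: queue=[A,B,H,D,C] q_used=0 → run A
t=7: queue=[A,B,H,D,C] q_used=1 → run A
t=8: queue=[A,B,H,D,C] q_used=2 → run A
t=9: queue=[B,H,D,C] q_used=0 → run B
t=10: queue=[B,H,D,C] q_used=1 → run B
t=11: queue=[B,H,D,C] q_used=2 → run B
t=12: queue=[H,D,C] q_used=0 → run H
t=13: queue=[H,D,C] q_used=1 → run H
t=14: queue=[H,D,C] q_used=2 → run H
t=15: queue=[D,C,H] q_used=0 → run D
t=16: queue=[C,H] q_used=0 → run C
t=17: queue=[C,H] q_used=1 → run C
t=18: queue=[H] q_used=0 → run H
t=19: queue=[H] q_used=1 → run H
t=20: (idle)
t=21: (idle)
t=22: (idle)
t=23: (idle)
t=24: (idle)
t=25: (idle)

completion order = A, B, D, C, H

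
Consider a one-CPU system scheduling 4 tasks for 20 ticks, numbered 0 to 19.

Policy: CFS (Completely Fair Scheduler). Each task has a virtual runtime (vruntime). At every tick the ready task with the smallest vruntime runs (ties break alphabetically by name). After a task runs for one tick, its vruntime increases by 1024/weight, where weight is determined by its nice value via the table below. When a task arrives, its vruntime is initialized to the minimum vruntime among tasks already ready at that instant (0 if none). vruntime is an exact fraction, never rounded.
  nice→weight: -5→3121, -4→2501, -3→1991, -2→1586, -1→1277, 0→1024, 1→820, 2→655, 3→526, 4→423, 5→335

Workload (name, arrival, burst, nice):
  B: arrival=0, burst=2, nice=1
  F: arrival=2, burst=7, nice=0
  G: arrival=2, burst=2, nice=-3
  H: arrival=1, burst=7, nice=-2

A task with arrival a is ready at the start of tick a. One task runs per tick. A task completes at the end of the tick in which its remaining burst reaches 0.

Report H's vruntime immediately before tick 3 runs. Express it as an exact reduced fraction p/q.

vruntime(H, start of tick 3) = 256/205

t=0: vr[B=0] → run B
t=1: vr[B=256/205 H=256/205] → run B
t=2: vr[F=256/205 G=256/205 H=256/205] → run F
t=3: vr[F=461/205 G=256/205 H=256/205] → run G
t=4: vr[F=461/205 G=719616/408155 H=256/205] → run H
t=5: vr[F=461/205 G=719616/408155 H=307968/162565] → run G
t=6: vr[F=461/205 H=307968/162565] → run H
t=7: vr[F=461/205 H=412928/162565] → run F
t=8: vr[F=666/205 H=412928/162565] → run H
t=9: vr[F=666/205 H=517888/162565] → run H
t=10: vr[F=666/205 H=622848/162565] → run F
t=11: vr[F=871/205 H=622848/162565] → run H
t=12: vr[F=871/205 H=727808/162565] → run F
t=13: vr[F=1076/205 H=727808/162565] → run H
t=14: vr[F=1076/205 H=832768/162565] → run H
t=15: vr[F=1076/205] → run F
t=16: vr[F=1281/205] → run F
t=17: vr[F=1486/205] → run F
t=18: (idle)
t=19: (idle)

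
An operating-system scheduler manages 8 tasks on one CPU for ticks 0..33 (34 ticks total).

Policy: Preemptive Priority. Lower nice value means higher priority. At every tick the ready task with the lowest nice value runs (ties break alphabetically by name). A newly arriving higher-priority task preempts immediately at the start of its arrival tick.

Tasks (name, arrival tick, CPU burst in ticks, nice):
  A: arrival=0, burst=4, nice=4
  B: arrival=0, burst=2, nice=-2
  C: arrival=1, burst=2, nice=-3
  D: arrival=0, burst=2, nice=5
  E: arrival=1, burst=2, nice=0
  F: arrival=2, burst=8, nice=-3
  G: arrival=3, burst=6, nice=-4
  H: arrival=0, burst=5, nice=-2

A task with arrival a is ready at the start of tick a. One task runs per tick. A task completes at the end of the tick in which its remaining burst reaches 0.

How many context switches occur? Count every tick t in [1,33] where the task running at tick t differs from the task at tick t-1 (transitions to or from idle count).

context switches = 9

t=0: ready={A,B,D,H} → run B
t=1: ready={A,B,C,D,E,H} → run C
t=2: ready={A,B,C,D,E,F,H} → run C
t=3: ready={A,B,D,E,F,G,H} → run G
t=4: ready={A,B,D,E,F,G,H} → run G
t=5: ready={A,B,D,E,F,G,H} → run G
t=6: ready={A,B,D,E,F,G,H} → run G
t=7: ready={A,B,D,E,F,G,H} → run G
t=8: ready={A,B,D,E,F,G,H} → run G
t=9: ready={A,B,D,E,F,H} → run F
t=10: ready={A,B,D,E,F,H} → run F
t=11: ready={A,B,D,E,F,H} → run F
t=12: ready={A,B,D,E,F,H} → run F
t=13: ready={A,B,D,E,F,H} → run F
t=14: ready={A,B,D,E,F,H} → run F
t=15: ready={A,B,D,E,F,H} → run F
t=16: ready={A,B,D,E,F,H} → run F
t=17: ready={A,B,D,E,H} → run B
t=18: ready={A,D,E,H} → run H
t=19: ready={A,D,E,H} → run H
t=20: ready={A,D,E,H} → run H
t=21: ready={A,D,E,H} → run H
t=22: ready={A,D,E,H} → run H
t=23: ready={A,D,E} → run E
t=24: ready={A,D,E} → run E
t=25: ready={A,D} → run A
t=26: ready={A,D} → run A
t=27: ready={A,D} → run A
t=28: ready={A,D} → run A
t=29: ready={D} → run D
t=30: ready={D} → run D
t=31: (idle)
t=32: (idle)
t=33: (idle)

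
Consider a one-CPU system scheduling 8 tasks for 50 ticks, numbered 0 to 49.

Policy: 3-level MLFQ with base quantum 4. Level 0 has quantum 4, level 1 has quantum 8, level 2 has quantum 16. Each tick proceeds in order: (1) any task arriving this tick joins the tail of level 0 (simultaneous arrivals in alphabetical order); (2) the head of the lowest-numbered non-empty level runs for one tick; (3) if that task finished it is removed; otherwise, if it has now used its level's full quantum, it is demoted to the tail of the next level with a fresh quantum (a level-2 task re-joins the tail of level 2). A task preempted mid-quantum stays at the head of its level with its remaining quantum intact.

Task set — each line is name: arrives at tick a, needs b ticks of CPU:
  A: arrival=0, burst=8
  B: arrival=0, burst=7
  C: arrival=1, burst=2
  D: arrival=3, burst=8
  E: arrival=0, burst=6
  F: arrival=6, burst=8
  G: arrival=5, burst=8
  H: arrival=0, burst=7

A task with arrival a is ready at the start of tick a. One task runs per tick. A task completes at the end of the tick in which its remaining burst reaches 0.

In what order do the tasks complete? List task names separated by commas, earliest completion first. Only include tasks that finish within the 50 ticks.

completion order = C, A, B, E, H, D, G

t=0: L0/L1/L2 = ABEH/-/- → run A
t=1: L0/L1/L2 = ABEHC/-/- → run A
t=2: L0/L1/L2 = ABEHC/-/- → run A
t=3: L0/L1/L2 = ABEHCD/-/- → run A
t=4: L0/L1/L2 = BEHCD/A/- → run B
t=5: L0/L1/L2 = BEHCDG/A/- → run B
t=6: L0/L1/L2 = BEHCDGF/A/- → run B
t=7: L0/L1/L2 = BEHCDGF/A/- → run B
t=8: L0/L1/L2 = EHCDGF/AB/- → run E
t=9: L0/L1/L2 = EHCDGF/AB/- → run E
t=10: L0/L1/L2 = EHCDGF/AB/- → run E
t=11: L0/L1/L2 = EHCDGF/AB/- → run E
t=12: L0/L1/L2 = HCDGF/ABE/- → run H
t=13: L0/L1/L2 = HCDGF/ABE/- → run H
t=14: L0/L1/L2 = HCDGF/ABE/- → run H
t=15: L0/L1/L2 = HCDGF/ABE/- → run H
t=16: L0/L1/L2 = CDGF/ABEH/- → run C
t=17: L0/L1/L2 = CDGF/ABEH/- → run C
t=18: L0/L1/L2 = DGF/ABEH/- → run D
t=19: L0/L1/L2 = DGF/ABEH/- → run D
t=20: L0/L1/L2 = DGF/ABEH/- → run D
t=21: L0/L1/L2 = DGF/ABEH/- → run D
t=22: L0/L1/L2 = GF/ABEHD/- → run G
t=23: L0/L1/L2 = GF/ABEHD/- → run G
t=24: L0/L1/L2 = GF/ABEHD/- → run G
t=25: L0/L1/L2 = GF/ABEHD/- → run G
t=26: L0/L1/L2 = F/ABEHDG/- → run F
t=27: L0/L1/L2 = F/ABEHDG/- → run F
t=28: L0/L1/L2 = F/ABEHDG/- → run F
t=29: L0/L1/L2 = F/ABEHDG/- → run F
t=30: L0/L1/L2 = -/ABEHDGF/- → run A
t=31: L0/L1/L2 = -/ABEHDGF/- → run A
t=32: L0/L1/L2 = -/ABEHDGF/- → run A
t=33: L0/L1/L2 = -/ABEHDGF/- → run A
t=34: L0/L1/L2 = -/BEHDGF/- → run B
t=35: L0/L1/L2 = -/BEHDGF/- → run B
t=36: L0/L1/L2 = -/BEHDGF/- → run B
t=37: L0/L1/L2 = -/EHDGF/- → run E
t=38: L0/L1/L2 = -/EHDGF/- → run E
t=39: L0/L1/L2 = -/HDGF/- → run H
t=40: L0/L1/L2 = -/HDGF/- → run H
t=41: L0/L1/L2 = -/HDGF/- → run H
t=42: L0/L1/L2 = -/DGF/- → run D
t=43: L0/L1/L2 = -/DGF/- → run D
t=44: L0/L1/L2 = -/DGF/- → run D
t=45: L0/L1/L2 = -/DGF/- → run D
t=46: L0/L1/L2 = -/GF/- → run G
t=47: L0/L1/L2 = -/GF/- → run G
t=48: L0/L1/L2 = -/GF/- → run G
t=49: L0/L1/L2 = -/GF/- → run G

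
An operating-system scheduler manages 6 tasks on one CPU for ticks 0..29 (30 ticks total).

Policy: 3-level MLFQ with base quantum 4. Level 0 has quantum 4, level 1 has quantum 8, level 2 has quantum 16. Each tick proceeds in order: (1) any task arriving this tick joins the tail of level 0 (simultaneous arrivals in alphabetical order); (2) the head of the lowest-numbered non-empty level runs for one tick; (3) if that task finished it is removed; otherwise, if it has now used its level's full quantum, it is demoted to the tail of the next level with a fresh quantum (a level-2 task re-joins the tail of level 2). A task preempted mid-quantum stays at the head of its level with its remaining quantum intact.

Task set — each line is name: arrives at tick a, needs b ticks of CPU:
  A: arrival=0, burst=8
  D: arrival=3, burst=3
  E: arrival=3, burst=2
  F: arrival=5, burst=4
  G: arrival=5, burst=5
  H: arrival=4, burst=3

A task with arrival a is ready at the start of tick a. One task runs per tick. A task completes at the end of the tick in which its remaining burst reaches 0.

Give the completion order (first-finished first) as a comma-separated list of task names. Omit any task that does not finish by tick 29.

t=0: L0/L1/L2 = A/-/- → run A
t=1: L0/L1/L2 = A/-/- → run A
t=2: L0/L1/L2 = A/-/- → run A
t=3: L0/L1/L2 = ADE/-/- → run A
t=4: L0/L1/L2 = DEH/A/- → run D
t=5: L0/L1/L2 = DEHFG/A/- → run D
t=6: L0/L1/L2 = DEHFG/A/- → run D
t=7: L0/L1/L2 = EHFG/A/- → run E
t=8: L0/L1/L2 = EHFG/A/- → run E
t=9: L0/L1/L2 = HFG/A/- → run H
t=10: L0/L1/L2 = HFG/A/- → run H
t=11: L0/L1/L2 = HFG/A/- → run H
t=12: L0/L1/L2 = FG/A/- → run F
t=13: L0/L1/L2 = FG/A/- → run F
t=14: L0/L1/L2 = FG/A/- → run F
t=15: L0/L1/L2 = FG/A/- → run F
t=16: L0/L1/L2 = G/A/- → run G
t=17: L0/L1/L2 = G/A/- → run G
t=18: L0/L1/L2 = G/A/- → run G
t=19: L0/L1/L2 = G/A/- → run G
t=20: L0/L1/L2 = -/AG/- → run A
t=21: L0/L1/L2 = -/AG/- → run A
t=22: L0/L1/L2 = -/AG/- → run A
t=23: L0/L1/L2 = -/AG/- → run A
t=24: L0/L1/L2 = -/G/- → run G
t=25: (idle)
t=26: (idle)
t=27: (idle)
t=28: (idle)
t=29: (idle)

completion order = D, E, H, F, A, G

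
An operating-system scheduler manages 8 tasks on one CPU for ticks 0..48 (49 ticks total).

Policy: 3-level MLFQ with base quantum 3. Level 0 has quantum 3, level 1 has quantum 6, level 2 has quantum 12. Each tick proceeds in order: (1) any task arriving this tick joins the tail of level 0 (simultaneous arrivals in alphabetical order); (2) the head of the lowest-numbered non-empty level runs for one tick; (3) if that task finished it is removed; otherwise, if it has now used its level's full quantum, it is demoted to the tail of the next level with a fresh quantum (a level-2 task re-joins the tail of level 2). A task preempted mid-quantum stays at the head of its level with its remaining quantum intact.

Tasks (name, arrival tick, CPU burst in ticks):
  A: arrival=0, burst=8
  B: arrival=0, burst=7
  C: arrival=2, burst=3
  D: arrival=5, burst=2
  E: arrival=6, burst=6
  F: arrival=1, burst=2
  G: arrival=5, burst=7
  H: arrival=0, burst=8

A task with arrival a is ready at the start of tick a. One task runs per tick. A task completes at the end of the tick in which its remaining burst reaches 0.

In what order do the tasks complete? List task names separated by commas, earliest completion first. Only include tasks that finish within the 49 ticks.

t=0: L0/L1/L2 = ABH/-/- → run A
t=1: L0/L1/L2 = ABHF/-/- → run A
t=2: L0/L1/L2 = ABHFC/-/- → run A
t=3: L0/L1/L2 = BHFC/A/- → run B
t=4: L0/L1/L2 = BHFC/A/- → run B
t=5: L0/L1/L2 = BHFCDG/A/- → run B
t=6: L0/L1/L2 = HFCDGE/AB/- → run H
t=7: L0/L1/L2 = HFCDGE/AB/- → run H
t=8: L0/L1/L2 = HFCDGE/AB/- → run H
t=9: L0/L1/L2 = FCDGE/ABH/- → run F
t=10: L0/L1/L2 = FCDGE/ABH/- → run F
t=11: L0/L1/L2 = CDGE/ABH/- → run C
t=12: L0/L1/L2 = CDGE/ABH/- → run C
t=13: L0/L1/L2 = CDGE/ABH/- → run C
t=14: L0/L1/L2 = DGE/ABH/- → run D
t=15: L0/L1/L2 = DGE/ABH/- → run D
t=16: L0/L1/L2 = GE/ABH/- → run G
t=17: L0/L1/L2 = GE/ABH/- → run G
t=18: L0/L1/L2 = GE/ABH/- → run G
t=19: L0/L1/L2 = E/ABHG/- → run E
t=20: L0/L1/L2 = E/ABHG/- → run E
t=21: L0/L1/L2 = E/ABHG/- → run E
t=22: L0/L1/L2 = -/ABHGE/- → run A
t=23: L0/L1/L2 = -/ABHGE/- → run A
t=24: L0/L1/L2 = -/ABHGE/- → run A
t=25: L0/L1/L2 = -/ABHGE/- → run A
t=26: L0/L1/L2 = -/ABHGE/- → run A
t=27: L0/L1/L2 = -/BHGE/- → run B
t=28: L0/L1/L2 = -/BHGE/- → run B
t=29: L0/L1/L2 = -/BHGE/- → run B
t=30: L0/L1/L2 = -/BHGE/- → run B
t=31: L0/L1/L2 = -/HGE/- → run H
t=32: L0/L1/L2 = -/HGE/- → run H
t=33: L0/L1/L2 = -/HGE/- → run H
t=34: L0/L1/L2 = -/HGE/- → run H
t=35: L0/L1/L2 = -/HGE/- → run H
t=36: L0/L1/L2 = -/GE/- → run G
t=37: L0/L1/L2 = -/GE/- → run G
t=38: L0/L1/L2 = -/GE/- → run G
t=39: L0/L1/L2 = -/GE/- → run G
t=40: L0/L1/L2 = -/E/- → run E
t=41: L0/L1/L2 = -/E/- → run E
t=42: L0/L1/L2 = -/E/- → run E
t=43: (idle)
t=44: (idle)
t=45: (idle)
t=46: (idle)
t=47: (idle)
t=48: (idle)

completion order = F, C, D, A, B, H, G, E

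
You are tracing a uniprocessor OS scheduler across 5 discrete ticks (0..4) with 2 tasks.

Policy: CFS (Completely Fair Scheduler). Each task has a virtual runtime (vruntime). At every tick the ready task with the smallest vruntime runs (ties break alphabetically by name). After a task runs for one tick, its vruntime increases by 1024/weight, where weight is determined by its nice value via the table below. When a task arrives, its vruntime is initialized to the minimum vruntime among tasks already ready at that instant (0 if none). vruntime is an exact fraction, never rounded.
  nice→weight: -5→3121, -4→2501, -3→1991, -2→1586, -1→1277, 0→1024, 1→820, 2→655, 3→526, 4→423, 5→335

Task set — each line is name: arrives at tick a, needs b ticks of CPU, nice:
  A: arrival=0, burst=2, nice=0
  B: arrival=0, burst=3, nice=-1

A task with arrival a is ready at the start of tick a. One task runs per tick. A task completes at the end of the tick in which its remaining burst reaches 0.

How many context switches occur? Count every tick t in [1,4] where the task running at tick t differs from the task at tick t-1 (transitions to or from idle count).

t=0: vr[A=0 B=0] → run A
t=1: vr[A=1 B=0] → run B
t=2: vr[A=1 B=1024/1277] → run B
t=3: vr[A=1 B=2048/1277] → run A
t=4: vr[B=2048/1277] → run B

context switches = 3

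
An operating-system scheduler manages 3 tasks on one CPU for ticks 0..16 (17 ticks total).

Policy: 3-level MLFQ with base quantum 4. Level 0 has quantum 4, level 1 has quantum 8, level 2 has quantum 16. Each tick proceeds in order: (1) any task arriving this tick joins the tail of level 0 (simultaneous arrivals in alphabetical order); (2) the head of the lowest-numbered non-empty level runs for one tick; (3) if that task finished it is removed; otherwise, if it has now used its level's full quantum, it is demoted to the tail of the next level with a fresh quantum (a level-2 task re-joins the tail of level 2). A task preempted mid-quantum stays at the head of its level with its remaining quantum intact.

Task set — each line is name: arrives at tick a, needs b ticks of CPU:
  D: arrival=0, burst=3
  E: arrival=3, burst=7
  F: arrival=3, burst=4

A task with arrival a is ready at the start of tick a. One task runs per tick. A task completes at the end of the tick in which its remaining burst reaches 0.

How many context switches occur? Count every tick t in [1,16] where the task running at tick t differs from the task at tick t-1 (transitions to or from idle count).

context switches = 4

t=0: L0/L1/L2 = D/-/- → run D
t=1: L0/L1/L2 = D/-/- → run D
t=2: L0/L1/L2 = D/-/- → run D
t=3: L0/L1/L2 = EF/-/- → run E
t=4: L0/L1/L2 = EF/-/- → run E
t=5: L0/L1/L2 = EF/-/- → run E
t=6: L0/L1/L2 = EF/-/- → run E
t=7: L0/L1/L2 = F/E/- → run F
t=8: L0/L1/L2 = F/E/- → run F
t=9: L0/L1/L2 = F/E/- → run F
t=10: L0/L1/L2 = F/E/- → run F
t=11: L0/L1/L2 = -/E/- → run E
t=12: L0/L1/L2 = -/E/- → run E
t=13: L0/L1/L2 = -/E/- → run E
t=14: (idle)
t=15: (idle)
t=16: (idle)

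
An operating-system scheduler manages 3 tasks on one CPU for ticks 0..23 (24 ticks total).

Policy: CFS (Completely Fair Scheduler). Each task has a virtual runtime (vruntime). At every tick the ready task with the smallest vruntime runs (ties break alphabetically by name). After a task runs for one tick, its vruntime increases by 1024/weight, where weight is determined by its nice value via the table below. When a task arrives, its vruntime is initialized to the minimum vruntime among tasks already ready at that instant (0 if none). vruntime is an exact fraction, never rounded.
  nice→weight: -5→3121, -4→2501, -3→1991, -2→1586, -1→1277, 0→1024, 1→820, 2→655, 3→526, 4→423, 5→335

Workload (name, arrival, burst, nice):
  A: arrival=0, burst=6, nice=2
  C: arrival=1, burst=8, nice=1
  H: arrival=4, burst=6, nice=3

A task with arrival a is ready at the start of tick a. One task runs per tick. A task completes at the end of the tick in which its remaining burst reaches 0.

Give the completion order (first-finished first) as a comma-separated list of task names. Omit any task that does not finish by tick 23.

completion order = A, C, H

t=0: vr[A=0] → run A
t=1: vr[A=1024/655 C=1024/655] → run A
t=2: vr[A=2048/655 C=1024/655] → run C
t=3: vr[A=2048/655 C=15104/5371] → run C
t=4: vr[A=2048/655 C=109056/26855 H=2048/655] → run A
t=5: vr[A=3072/655 C=109056/26855 H=2048/655] → run H
t=6: vr[A=3072/655 C=109056/26855 H=873984/172265] → run C
t=7: vr[A=3072/655 C=142592/26855 H=873984/172265] → run A
t=8: vr[A=4096/655 C=142592/26855 H=873984/172265] → run H
t=9: vr[A=4096/655 C=142592/26855 H=1209344/172265] → run C
t=10: vr[A=4096/655 C=176128/26855 H=1209344/172265] → run A
t=11: vr[A=1024/131 C=176128/26855 H=1209344/172265] → run C
t=12: vr[A=1024/131 C=209664/26855 H=1209344/172265] → run H
t=13: vr[A=1024/131 C=209664/26855 H=1544704/172265] → run C
t=14: vr[A=1024/131 C=48640/5371 H=1544704/172265] → run A
t=15: vr[C=48640/5371 H=1544704/172265] → run H
t=16: vr[C=48640/5371 H=1880064/172265] → run C
t=17: vr[C=276736/26855 H=1880064/172265] → run C
t=18: vr[H=1880064/172265] → run H
t=19: vr[H=2215424/172265] → run H
t=20: (idle)
t=21: (idle)
t=22: (idle)
t=23: (idle)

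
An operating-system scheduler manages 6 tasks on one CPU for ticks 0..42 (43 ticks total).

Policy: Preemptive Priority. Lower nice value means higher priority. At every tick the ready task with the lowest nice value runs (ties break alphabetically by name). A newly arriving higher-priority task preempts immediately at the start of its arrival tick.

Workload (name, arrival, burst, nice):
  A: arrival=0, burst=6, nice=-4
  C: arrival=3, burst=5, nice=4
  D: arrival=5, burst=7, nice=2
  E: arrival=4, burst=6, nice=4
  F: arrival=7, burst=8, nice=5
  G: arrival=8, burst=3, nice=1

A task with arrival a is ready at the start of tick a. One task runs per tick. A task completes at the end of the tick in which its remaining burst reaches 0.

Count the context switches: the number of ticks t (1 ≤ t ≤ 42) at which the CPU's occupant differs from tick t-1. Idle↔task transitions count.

context switches = 7

t=0: ready={A} → run A
t=1: ready={A} → run A
t=2: ready={A} → run A
t=3: ready={A,C} → run A
t=4: ready={A,C,E} → run A
t=5: ready={A,C,D,E} → run A
t=6: ready={C,D,E} → run D
t=7: ready={C,D,E,F} → run D
t=8: ready={C,D,E,F,G} → run G
t=9: ready={C,D,E,F,G} → run G
t=10: ready={C,D,E,F,G} → run G
t=11: ready={C,D,E,F} → run D
t=12: ready={C,D,E,F} → run D
t=13: ready={C,D,E,F} → run D
t=14: ready={C,D,E,F} → run D
t=15: ready={C,D,E,F} → run D
t=16: ready={C,E,F} → run C
t=17: ready={C,E,F} → run C
t=18: ready={C,E,F} → run C
t=19: ready={C,E,F} → run C
t=20: ready={C,E,F} → run C
t=21: ready={E,F} → run E
t=22: ready={E,F} → run E
t=23: ready={E,F} → run E
t=24: ready={E,F} → run E
t=25: ready={E,F} → run E
t=26: ready={E,F} → run E
t=27: ready={F} → run F
t=28: ready={F} → run F
t=29: ready={F} → run F
t=30: ready={F} → run F
t=31: ready={F} → run F
t=32: ready={F} → run F
t=33: ready={F} → run F
t=34: ready={F} → run F
t=35: (idle)
t=36: (idle)
t=37: (idle)
t=38: (idle)
t=39: (idle)
t=40: (idle)
t=41: (idle)
t=42: (idle)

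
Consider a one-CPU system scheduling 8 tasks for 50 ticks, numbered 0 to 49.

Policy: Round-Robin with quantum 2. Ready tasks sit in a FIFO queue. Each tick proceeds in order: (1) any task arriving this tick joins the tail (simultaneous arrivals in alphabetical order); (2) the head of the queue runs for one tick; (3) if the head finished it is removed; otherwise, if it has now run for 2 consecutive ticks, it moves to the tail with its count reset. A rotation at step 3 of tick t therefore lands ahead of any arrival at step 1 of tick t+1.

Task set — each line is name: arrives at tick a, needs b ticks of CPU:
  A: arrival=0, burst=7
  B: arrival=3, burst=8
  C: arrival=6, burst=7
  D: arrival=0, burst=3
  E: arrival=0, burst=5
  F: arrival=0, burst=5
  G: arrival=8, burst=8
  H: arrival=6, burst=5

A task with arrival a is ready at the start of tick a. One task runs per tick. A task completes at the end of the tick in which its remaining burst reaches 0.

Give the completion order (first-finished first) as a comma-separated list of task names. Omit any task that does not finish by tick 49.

completion order = D, E, F, A, H, B, C, G

t=0: queue=[A,D,E,F] q_used=0 → run A
t=1: queue=[A,D,E,F] q_used=1 → run A
t=2: queue=[D,E,F,A] q_used=0 → run D
t=3: queue=[D,E,F,A,B] q_used=1 → run D
t=4: queue=[E,F,A,B,D] q_used=0 → run E
t=5: queue=[E,F,A,B,D] q_used=1 → run E
t=6: queue=[F,A,B,D,E,C,H] q_used=0 → run F
t=7: queue=[F,A,B,D,E,C,H] q_used=1 → run F
t=8: queue=[A,B,D,E,C,H,F,G] q_used=0 → run A
t=9: queue=[A,B,D,E,C,H,F,G] q_used=1 → run A
t=10: queue=[B,D,E,C,H,F,G,A] q_used=0 → run B
t=11: queue=[B,D,E,C,H,F,G,A] q_used=1 → run B
t=12: queue=[D,E,C,H,F,G,A,B] q_used=0 → run D
t=13: queue=[E,C,H,F,G,A,B] q_used=0 → run E
t=14: queue=[E,C,H,F,G,A,B] q_used=1 → run E
t=15: queue=[C,H,F,G,A,B,E] q_used=0 → run C
t=16: queue=[C,H,F,G,A,B,E] q_used=1 → run C
t=17: queue=[H,F,G,A,B,E,C] q_used=0 → run H
t=18: queue=[H,F,G,A,B,E,C] q_used=1 → run H
t=19: queue=[F,G,A,B,E,C,H] q_used=0 → run F
t=20: queue=[F,G,A,B,E,C,H] q_used=1 → run F
t=21: queue=[G,A,B,E,C,H,F] q_used=0 → run G
t=22: queue=[G,A,B,E,C,H,F] q_used=1 → run G
t=23: queue=[A,B,E,C,H,F,G] q_used=0 → run A
t=24: queue=[A,B,E,C,H,F,G] q_used=1 → run A
t=25: queue=[B,E,C,H,F,G,A] q_used=0 → run B
t=26: queue=[B,E,C,H,F,G,A] q_used=1 → run B
t=27: queue=[E,C,H,F,G,A,B] q_used=0 → run E
t=28: queue=[C,H,F,G,A,B] q_used=0 → run C
t=29: queue=[C,H,F,G,A,B] q_used=1 → run C
t=30: queue=[H,F,G,A,B,C] q_used=0 → run H
t=31: queue=[H,F,G,A,B,C] q_used=1 → run H
t=32: queue=[F,G,A,B,C,H] q_used=0 → run F
t=33: queue=[G,A,B,C,H] q_used=0 → run G
t=34: queue=[G,A,B,C,H] q_used=1 → run G
t=35: queue=[A,B,C,H,G] q_used=0 → run A
t=36: queue=[B,C,H,G] q_used=0 → run B
t=37: queue=[B,C,H,G] q_used=1 → run B
t=38: queue=[C,H,G,B] q_used=0 → run C
t=39: queue=[C,H,G,B] q_used=1 → run C
t=40: queue=[H,G,B,C] q_used=0 → run H
t=41: queue=[G,B,C] q_used=0 → run G
t=42: queue=[G,B,C] q_used=1 → run G
t=43: queue=[B,C,G] q_used=0 → run B
t=44: queue=[B,C,G] q_used=1 → run B
t=45: queue=[C,G] q_used=0 → run C
t=46: queue=[G] q_used=0 → run G
t=47: queue=[G] q_used=1 → run G
t=48: (idle)
t=49: (idle)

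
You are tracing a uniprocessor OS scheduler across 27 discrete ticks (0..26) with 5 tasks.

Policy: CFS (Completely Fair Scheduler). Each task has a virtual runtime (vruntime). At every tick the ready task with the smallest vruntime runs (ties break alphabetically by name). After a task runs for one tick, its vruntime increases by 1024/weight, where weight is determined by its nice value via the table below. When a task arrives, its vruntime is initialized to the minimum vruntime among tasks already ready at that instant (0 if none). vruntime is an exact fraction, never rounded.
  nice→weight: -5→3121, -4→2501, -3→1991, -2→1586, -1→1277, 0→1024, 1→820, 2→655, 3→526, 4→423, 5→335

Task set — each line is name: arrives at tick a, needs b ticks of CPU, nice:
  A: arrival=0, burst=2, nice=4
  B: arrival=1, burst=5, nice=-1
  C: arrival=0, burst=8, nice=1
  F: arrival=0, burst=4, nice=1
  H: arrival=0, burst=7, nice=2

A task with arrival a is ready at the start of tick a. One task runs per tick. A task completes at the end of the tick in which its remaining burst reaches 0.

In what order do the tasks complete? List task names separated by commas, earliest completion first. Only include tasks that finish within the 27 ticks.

t=0: vr[A=0 C=0 F=0 H=0] → run A
t=1: vr[A=1024/423 B=0 C=0 F=0 H=0] → run B
t=2: vr[A=1024/423 B=1024/1277 C=0 F=0 H=0] → run C
t=3: vr[A=1024/423 B=1024/1277 C=256/205 F=0 H=0] → run F
t=4: vr[A=1024/423 B=1024/1277 C=256/205 F=256/205 H=0] → run H
t=5: vr[A=1024/423 B=1024/1277 C=256/205 F=256/205 H=1024/655] → run B
t=6: vr[A=1024/423 B=2048/1277 C=256/205 F=256/205 H=1024/655] → run C
t=7: vr[A=1024/423 B=2048/1277 C=512/205 F=256/205 H=1024/655] → run F
t=8: vr[A=1024/423 B=2048/1277 C=512/205 F=512/205 H=1024/655] → run H
t=9: vr[A=1024/423 B=2048/1277 C=512/205 F=512/205 H=2048/655] → run B
t=10: vr[A=1024/423 B=3072/1277 C=512/205 F=512/205 H=2048/655] → run B
t=11: vr[A=1024/423 B=4096/1277 C=512/205 F=512/205 H=2048/655] → run A
t=12: vr[B=4096/1277 C=512/205 F=512/205 H=2048/655] → run C
t=13: vr[B=4096/1277 C=768/205 F=512/205 H=2048/655] → run F
t=14: vr[B=4096/1277 C=768/205 F=768/205 H=2048/655] → run H
t=15: vr[B=4096/1277 C=768/205 F=768/205 H=3072/655] → run B
t=16: vr[C=768/205 F=768/205 H=3072/655] → run C
t=17: vr[C=1024/205 F=768/205 H=3072/655] → run F
t=18: vr[C=1024/205 H=3072/655] → run H
t=19: vr[C=1024/205 H=4096/655] → run C
t=20: vr[C=256/41 H=4096/655] → run C
t=21: vr[C=1536/205 H=4096/655] → run H
t=22: vr[C=1536/205 H=1024/131] → run C
t=23: vr[C=1792/205 H=1024/131] → run H
t=24: vr[C=1792/205 H=6144/655] → run C
t=25: vr[H=6144/655] → run H
t=26: (idle)

completion order = A, B, F, C, H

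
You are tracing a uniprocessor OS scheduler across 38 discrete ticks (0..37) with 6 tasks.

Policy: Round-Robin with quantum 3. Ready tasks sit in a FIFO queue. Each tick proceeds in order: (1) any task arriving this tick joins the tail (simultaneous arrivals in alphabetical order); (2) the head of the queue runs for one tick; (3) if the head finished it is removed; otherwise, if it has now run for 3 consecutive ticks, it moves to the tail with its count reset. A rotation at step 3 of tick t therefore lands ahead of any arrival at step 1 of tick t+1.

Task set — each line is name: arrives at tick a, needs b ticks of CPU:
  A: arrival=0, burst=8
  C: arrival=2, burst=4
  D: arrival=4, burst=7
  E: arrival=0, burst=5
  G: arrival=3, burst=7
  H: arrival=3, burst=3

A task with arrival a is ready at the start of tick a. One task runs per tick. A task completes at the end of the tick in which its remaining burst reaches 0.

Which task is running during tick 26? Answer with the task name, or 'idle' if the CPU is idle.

t=0: queue=[A,E] q_used=0 → run A
t=1: queue=[A,E] q_used=1 → run A
t=2: queue=[A,E,C] q_used=2 → run A
t=3: queue=[E,C,A,G,H] q_used=0 → run E
t=4: queue=[E,C,A,G,H,D] q_used=1 → run E
t=5: queue=[E,C,A,G,H,D] q_used=2 → run E
t=6: queue=[C,A,G,H,D,E] q_used=0 → run C
t=7: queue=[C,A,G,H,D,E] q_used=1 → run C
t=8: queue=[C,A,G,H,D,E] q_used=2 → run C
t=9: queue=[A,G,H,D,E,C] q_used=0 → run A
t=10: queue=[A,G,H,D,E,C] q_used=1 → run A
t=11: queue=[A,G,H,D,E,C] q_used=2 → run A
t=12: queue=[G,H,D,E,C,A] q_used=0 → run G
t=13: queue=[G,H,D,E,C,A] q_used=1 → run G
t=14: queue=[G,H,D,E,C,A] q_used=2 → run G
t=15: queue=[H,D,E,C,A,G] q_used=0 → run H
t=16: queue=[H,D,E,C,A,G] q_used=1 → run H
t=17: queue=[H,D,E,C,A,G] q_used=2 → run H
t=18: queue=[D,E,C,A,G] q_used=0 → run D
t=19: queue=[D,E,C,A,G] q_used=1 → run D
t=20: queue=[D,E,C,A,G] q_used=2 → run D
t=21: queue=[E,C,A,G,D] q_used=0 → run E
t=22: queue=[E,C,A,G,D] q_used=1 → run E
t=23: queue=[C,A,G,D] q_used=0 → run C
t=24: queue=[A,G,D] q_used=0 → run A
t=25: queue=[A,G,D] q_used=1 → run A
t=26: queue=[G,D] q_used=0 → run G
t=27: queue=[G,D] q_used=1 → run G
t=28: queue=[G,D] q_used=2 → run G
t=29: queue=[D,G] q_used=0 → run D
t=30: queue=[D,G] q_used=1 → run D
t=31: queue=[D,G] q_used=2 → run D
t=32: queue=[G,D] q_used=0 → run G
t=33: queue=[D] q_used=0 → run D
t=34: (idle)
t=35: (idle)
t=36: (idle)
t=37: (idle)

running at tick 26 = G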